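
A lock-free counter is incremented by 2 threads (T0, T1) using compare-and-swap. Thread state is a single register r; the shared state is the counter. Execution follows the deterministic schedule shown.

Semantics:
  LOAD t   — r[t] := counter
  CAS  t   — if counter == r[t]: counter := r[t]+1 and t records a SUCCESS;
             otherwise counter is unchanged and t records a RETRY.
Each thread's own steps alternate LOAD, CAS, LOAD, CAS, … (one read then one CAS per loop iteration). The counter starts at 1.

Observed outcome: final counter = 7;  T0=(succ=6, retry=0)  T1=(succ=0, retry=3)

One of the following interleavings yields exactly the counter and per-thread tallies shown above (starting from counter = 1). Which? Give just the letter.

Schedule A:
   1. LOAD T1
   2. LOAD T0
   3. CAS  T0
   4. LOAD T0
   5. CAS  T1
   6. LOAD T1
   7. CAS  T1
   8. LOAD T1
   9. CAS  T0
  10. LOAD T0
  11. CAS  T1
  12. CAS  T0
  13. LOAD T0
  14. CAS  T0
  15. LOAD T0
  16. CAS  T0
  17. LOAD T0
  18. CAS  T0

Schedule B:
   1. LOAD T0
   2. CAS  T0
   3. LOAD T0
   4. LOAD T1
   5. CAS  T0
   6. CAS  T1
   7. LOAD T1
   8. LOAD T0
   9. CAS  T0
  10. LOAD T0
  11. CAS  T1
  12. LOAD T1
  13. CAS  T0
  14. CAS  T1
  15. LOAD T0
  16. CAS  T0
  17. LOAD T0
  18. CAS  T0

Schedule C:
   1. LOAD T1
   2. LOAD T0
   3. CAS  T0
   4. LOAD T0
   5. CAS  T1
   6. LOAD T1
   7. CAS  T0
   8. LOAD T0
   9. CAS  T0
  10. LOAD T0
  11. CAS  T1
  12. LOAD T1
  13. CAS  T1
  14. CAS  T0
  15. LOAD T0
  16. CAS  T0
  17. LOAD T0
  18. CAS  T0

Run B:
[1] T0.load  rd  (counter 1, T0.r 1)
[2] T0.cas  hit  (counter 2, T0.r 1)
[3] T0.load  rd  (counter 2, T0.r 2)
[4] T1.load  rd  (counter 2, T1.r 2)
[5] T0.cas  hit  (counter 3, T0.r 2)
[6] T1.cas  miss  (counter 3, T1.r 2)
[7] T1.load  rd  (counter 3, T1.r 3)
[8] T0.load  rd  (counter 3, T0.r 3)
[9] T0.cas  hit  (counter 4, T0.r 3)
[10] T0.load  rd  (counter 4, T0.r 4)
[11] T1.cas  miss  (counter 4, T1.r 3)
[12] T1.load  rd  (counter 4, T1.r 4)
[13] T0.cas  hit  (counter 5, T0.r 4)
[14] T1.cas  miss  (counter 5, T1.r 4)
[15] T0.load  rd  (counter 5, T0.r 5)
[16] T0.cas  hit  (counter 6, T0.r 5)
[17] T0.load  rd  (counter 6, T0.r 6)
[18] T0.cas  hit  (counter 7, T0.r 6)

B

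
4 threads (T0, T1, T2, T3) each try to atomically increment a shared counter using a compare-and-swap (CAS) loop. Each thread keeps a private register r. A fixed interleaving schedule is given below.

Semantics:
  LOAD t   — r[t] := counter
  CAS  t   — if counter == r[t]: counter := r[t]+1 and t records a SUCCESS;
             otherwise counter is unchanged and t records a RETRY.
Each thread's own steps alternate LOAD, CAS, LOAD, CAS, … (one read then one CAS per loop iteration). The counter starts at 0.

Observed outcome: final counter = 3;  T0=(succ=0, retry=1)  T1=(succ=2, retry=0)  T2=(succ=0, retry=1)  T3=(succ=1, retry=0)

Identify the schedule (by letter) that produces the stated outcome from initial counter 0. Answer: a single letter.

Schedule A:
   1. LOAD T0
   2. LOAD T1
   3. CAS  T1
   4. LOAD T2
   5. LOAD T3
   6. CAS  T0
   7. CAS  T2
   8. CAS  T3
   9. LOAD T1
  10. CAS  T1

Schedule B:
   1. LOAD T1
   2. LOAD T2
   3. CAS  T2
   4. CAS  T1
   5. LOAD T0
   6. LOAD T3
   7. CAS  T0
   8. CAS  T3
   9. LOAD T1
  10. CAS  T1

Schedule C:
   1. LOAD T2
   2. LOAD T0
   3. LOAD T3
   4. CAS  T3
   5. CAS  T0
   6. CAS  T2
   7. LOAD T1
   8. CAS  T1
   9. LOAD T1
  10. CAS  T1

C

Simulating candidate C:
T2 LOAD — after: cnt=0, r=0 — load
T0 LOAD — after: cnt=0, r=0 — load
T3 LOAD — after: cnt=0, r=0 — load
T3 CAS — after: cnt=1, r=0 — ok
T0 CAS — after: cnt=1, r=0 — retry
T2 CAS — after: cnt=1, r=0 — retry
T1 LOAD — after: cnt=1, r=1 — load
T1 CAS — after: cnt=2, r=1 — ok
T1 LOAD — after: cnt=2, r=2 — load
T1 CAS — after: cnt=3, r=2 — ok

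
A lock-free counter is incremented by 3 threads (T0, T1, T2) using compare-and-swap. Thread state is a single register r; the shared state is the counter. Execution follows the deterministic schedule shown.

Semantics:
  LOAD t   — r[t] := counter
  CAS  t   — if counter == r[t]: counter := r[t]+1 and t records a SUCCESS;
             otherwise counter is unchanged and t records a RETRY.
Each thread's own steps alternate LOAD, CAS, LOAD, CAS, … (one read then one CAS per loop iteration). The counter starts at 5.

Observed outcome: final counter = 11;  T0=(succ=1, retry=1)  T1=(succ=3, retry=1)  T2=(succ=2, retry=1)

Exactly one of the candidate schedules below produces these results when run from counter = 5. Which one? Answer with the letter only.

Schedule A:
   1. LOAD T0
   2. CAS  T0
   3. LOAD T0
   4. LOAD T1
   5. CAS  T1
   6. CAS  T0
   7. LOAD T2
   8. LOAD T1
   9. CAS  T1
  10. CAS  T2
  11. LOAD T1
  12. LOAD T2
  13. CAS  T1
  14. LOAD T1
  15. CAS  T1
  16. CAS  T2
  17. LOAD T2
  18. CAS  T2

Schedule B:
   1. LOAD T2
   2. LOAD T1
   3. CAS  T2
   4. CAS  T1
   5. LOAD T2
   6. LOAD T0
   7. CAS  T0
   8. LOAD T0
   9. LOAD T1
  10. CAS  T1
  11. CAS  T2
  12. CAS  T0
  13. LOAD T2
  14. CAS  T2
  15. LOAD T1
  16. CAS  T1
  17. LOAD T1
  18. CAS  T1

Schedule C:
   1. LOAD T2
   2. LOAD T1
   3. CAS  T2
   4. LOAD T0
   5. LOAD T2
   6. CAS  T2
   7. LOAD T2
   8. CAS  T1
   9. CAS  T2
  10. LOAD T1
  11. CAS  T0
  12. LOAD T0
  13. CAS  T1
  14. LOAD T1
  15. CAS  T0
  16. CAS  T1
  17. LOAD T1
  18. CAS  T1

Run B:
1. LOAD T2 → mem=5 r[T2]=5 [LOAD]
2. LOAD T1 → mem=5 r[T1]=5 [LOAD]
3. CAS T2 → mem=6 r[T2]=5 [OK]
4. CAS T1 → mem=6 r[T1]=5 [RETRY]
5. LOAD T2 → mem=6 r[T2]=6 [LOAD]
6. LOAD T0 → mem=6 r[T0]=6 [LOAD]
7. CAS T0 → mem=7 r[T0]=6 [OK]
8. LOAD T0 → mem=7 r[T0]=7 [LOAD]
9. LOAD T1 → mem=7 r[T1]=7 [LOAD]
10. CAS T1 → mem=8 r[T1]=7 [OK]
11. CAS T2 → mem=8 r[T2]=6 [RETRY]
12. CAS T0 → mem=8 r[T0]=7 [RETRY]
13. LOAD T2 → mem=8 r[T2]=8 [LOAD]
14. CAS T2 → mem=9 r[T2]=8 [OK]
15. LOAD T1 → mem=9 r[T1]=9 [LOAD]
16. CAS T1 → mem=10 r[T1]=9 [OK]
17. LOAD T1 → mem=10 r[T1]=10 [LOAD]
18. CAS T1 → mem=11 r[T1]=10 [OK]

B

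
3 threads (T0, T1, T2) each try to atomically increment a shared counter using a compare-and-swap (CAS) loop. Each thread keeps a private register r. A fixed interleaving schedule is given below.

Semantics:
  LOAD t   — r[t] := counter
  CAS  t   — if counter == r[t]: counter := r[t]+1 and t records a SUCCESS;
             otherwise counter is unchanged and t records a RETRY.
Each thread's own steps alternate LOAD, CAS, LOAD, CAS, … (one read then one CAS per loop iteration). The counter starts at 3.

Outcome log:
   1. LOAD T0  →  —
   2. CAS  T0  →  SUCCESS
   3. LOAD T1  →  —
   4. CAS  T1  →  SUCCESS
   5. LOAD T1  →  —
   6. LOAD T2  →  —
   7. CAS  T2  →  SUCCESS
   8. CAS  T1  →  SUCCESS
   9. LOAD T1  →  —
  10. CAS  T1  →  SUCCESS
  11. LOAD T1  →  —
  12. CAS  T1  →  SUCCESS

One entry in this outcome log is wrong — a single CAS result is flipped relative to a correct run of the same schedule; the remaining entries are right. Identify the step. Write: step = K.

step = 8

Reference trace:
   1) LOAD T0:  M=3  r_T0=3
   2) CAS  T0:  M=4  r_T0=3 ✓
   3) LOAD T1:  M=4  r_T1=4
   4) CAS  T1:  M=5  r_T1=4 ✓
   5) LOAD T1:  M=5  r_T1=5
   6) LOAD T2:  M=5  r_T2=5
   7) CAS  T2:  M=6  r_T2=5 ✓
   8) CAS  T1:  M=6  r_T1=5 ✗
   9) LOAD T1:  M=6  r_T1=6
  10) CAS  T1:  M=7  r_T1=6 ✓
  11) LOAD T1:  M=7  r_T1=7
  12) CAS  T1:  M=8  r_T1=7 ✓
Mismatch at 8.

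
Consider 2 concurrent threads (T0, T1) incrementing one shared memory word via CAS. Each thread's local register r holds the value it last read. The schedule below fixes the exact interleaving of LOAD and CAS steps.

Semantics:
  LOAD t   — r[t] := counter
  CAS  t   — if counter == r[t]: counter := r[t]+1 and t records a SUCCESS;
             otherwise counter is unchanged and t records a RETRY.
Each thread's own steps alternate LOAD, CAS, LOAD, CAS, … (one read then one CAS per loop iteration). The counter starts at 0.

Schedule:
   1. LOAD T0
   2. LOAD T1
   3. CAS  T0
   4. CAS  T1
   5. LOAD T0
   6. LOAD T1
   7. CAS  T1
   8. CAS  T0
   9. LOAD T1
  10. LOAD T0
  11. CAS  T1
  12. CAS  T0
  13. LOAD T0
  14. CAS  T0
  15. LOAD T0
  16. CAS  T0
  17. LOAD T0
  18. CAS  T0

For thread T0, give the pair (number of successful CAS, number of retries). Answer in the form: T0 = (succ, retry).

T0 = (4, 2)

1. LOAD T0 → mem=0 r[T0]=0 [LOAD]
2. LOAD T1 → mem=0 r[T1]=0 [LOAD]
3. CAS T0 → mem=1 r[T0]=0 [OK]
4. CAS T1 → mem=1 r[T1]=0 [RETRY]
5. LOAD T0 → mem=1 r[T0]=1 [LOAD]
6. LOAD T1 → mem=1 r[T1]=1 [LOAD]
7. CAS T1 → mem=2 r[T1]=1 [OK]
8. CAS T0 → mem=2 r[T0]=1 [RETRY]
9. LOAD T1 → mem=2 r[T1]=2 [LOAD]
10. LOAD T0 → mem=2 r[T0]=2 [LOAD]
11. CAS T1 → mem=3 r[T1]=2 [OK]
12. CAS T0 → mem=3 r[T0]=2 [RETRY]
13. LOAD T0 → mem=3 r[T0]=3 [LOAD]
14. CAS T0 → mem=4 r[T0]=3 [OK]
15. LOAD T0 → mem=4 r[T0]=4 [LOAD]
16. CAS T0 → mem=5 r[T0]=4 [OK]
17. LOAD T0 → mem=5 r[T0]=5 [LOAD]
18. CAS T0 → mem=6 r[T0]=5 [OK]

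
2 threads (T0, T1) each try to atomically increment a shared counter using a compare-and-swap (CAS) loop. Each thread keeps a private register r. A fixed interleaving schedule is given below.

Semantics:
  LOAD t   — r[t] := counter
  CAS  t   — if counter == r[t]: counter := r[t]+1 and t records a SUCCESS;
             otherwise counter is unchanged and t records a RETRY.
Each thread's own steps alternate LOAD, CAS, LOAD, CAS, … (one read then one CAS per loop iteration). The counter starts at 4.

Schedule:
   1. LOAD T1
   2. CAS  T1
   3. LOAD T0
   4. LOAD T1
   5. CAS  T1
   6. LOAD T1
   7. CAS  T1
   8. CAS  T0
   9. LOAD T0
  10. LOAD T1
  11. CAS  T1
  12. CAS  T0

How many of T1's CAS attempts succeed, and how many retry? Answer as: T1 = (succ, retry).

step 1: T1 LOAD ⇒ load; ctr=4 reg=4
step 2: T1 CAS ⇒ ok; ctr=5 reg=4
step 3: T0 LOAD ⇒ load; ctr=5 reg=5
step 4: T1 LOAD ⇒ load; ctr=5 reg=5
step 5: T1 CAS ⇒ ok; ctr=6 reg=5
step 6: T1 LOAD ⇒ load; ctr=6 reg=6
step 7: T1 CAS ⇒ ok; ctr=7 reg=6
step 8: T0 CAS ⇒ retry; ctr=7 reg=5
step 9: T0 LOAD ⇒ load; ctr=7 reg=7
step 10: T1 LOAD ⇒ load; ctr=7 reg=7
step 11: T1 CAS ⇒ ok; ctr=8 reg=7
step 12: T0 CAS ⇒ retry; ctr=8 reg=7

T1 = (4, 0)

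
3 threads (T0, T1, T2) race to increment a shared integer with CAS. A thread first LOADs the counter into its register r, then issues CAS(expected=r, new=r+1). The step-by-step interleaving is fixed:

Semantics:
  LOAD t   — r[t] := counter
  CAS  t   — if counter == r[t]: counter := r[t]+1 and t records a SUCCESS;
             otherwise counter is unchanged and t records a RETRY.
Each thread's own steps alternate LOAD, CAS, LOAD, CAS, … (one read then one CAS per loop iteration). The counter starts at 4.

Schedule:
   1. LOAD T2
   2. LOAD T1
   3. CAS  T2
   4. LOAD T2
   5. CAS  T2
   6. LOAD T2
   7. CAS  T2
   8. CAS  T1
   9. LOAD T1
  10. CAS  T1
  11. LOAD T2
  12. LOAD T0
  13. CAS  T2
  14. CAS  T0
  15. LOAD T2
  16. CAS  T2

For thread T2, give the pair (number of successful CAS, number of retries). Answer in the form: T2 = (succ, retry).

[1] T2.load  rd  (counter 4, T2.r 4)
[2] T1.load  rd  (counter 4, T1.r 4)
[3] T2.cas  hit  (counter 5, T2.r 4)
[4] T2.load  rd  (counter 5, T2.r 5)
[5] T2.cas  hit  (counter 6, T2.r 5)
[6] T2.load  rd  (counter 6, T2.r 6)
[7] T2.cas  hit  (counter 7, T2.r 6)
[8] T1.cas  miss  (counter 7, T1.r 4)
[9] T1.load  rd  (counter 7, T1.r 7)
[10] T1.cas  hit  (counter 8, T1.r 7)
[11] T2.load  rd  (counter 8, T2.r 8)
[12] T0.load  rd  (counter 8, T0.r 8)
[13] T2.cas  hit  (counter 9, T2.r 8)
[14] T0.cas  miss  (counter 9, T0.r 8)
[15] T2.load  rd  (counter 9, T2.r 9)
[16] T2.cas  hit  (counter 10, T2.r 9)

T2 = (5, 0)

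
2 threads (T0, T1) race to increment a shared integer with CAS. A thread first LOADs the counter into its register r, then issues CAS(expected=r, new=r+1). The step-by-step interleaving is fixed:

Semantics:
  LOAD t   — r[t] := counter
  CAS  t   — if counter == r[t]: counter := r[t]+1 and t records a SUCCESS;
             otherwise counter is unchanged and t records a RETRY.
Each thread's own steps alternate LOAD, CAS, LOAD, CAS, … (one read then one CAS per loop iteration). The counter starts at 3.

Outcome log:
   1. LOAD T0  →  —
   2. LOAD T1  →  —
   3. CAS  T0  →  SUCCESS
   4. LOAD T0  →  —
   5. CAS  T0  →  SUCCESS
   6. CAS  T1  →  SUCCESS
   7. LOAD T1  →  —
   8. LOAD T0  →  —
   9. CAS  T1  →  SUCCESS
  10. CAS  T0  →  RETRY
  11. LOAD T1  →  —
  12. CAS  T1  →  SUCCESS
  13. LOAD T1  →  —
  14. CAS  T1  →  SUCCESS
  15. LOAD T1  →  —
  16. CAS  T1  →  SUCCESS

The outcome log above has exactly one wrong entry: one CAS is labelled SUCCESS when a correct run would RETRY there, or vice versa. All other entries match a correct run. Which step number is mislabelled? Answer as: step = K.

step = 6

Correct run:
T0 LOAD — after: cnt=3, r=3 — load
T1 LOAD — after: cnt=3, r=3 — load
T0 CAS — after: cnt=4, r=3 — ok
T0 LOAD — after: cnt=4, r=4 — load
T0 CAS — after: cnt=5, r=4 — ok
T1 CAS — after: cnt=5, r=3 — retry
T1 LOAD — after: cnt=5, r=5 — load
T0 LOAD — after: cnt=5, r=5 — load
T1 CAS — after: cnt=6, r=5 — ok
T0 CAS — after: cnt=6, r=5 — retry
T1 LOAD — after: cnt=6, r=6 — load
T1 CAS — after: cnt=7, r=6 — ok
T1 LOAD — after: cnt=7, r=7 — load
T1 CAS — after: cnt=8, r=7 — ok
T1 LOAD — after: cnt=8, r=8 — load
T1 CAS — after: cnt=9, r=8 — ok
Mismatch at 6.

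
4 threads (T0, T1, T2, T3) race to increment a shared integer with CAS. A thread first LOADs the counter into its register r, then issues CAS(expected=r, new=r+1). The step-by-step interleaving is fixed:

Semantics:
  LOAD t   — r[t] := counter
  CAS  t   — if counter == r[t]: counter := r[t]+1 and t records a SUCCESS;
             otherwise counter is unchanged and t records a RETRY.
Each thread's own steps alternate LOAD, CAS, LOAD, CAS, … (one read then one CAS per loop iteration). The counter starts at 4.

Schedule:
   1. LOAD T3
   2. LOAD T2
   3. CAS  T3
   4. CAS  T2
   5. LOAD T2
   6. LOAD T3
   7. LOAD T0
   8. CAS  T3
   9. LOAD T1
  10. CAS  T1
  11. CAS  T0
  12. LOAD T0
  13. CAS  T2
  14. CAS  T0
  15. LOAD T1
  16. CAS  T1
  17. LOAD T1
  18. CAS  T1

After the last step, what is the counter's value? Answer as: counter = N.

counter = 10

step 1: T3 LOAD ⇒ load; ctr=4 reg=4
step 2: T2 LOAD ⇒ load; ctr=4 reg=4
step 3: T3 CAS ⇒ ok; ctr=5 reg=4
step 4: T2 CAS ⇒ retry; ctr=5 reg=4
step 5: T2 LOAD ⇒ load; ctr=5 reg=5
step 6: T3 LOAD ⇒ load; ctr=5 reg=5
step 7: T0 LOAD ⇒ load; ctr=5 reg=5
step 8: T3 CAS ⇒ ok; ctr=6 reg=5
step 9: T1 LOAD ⇒ load; ctr=6 reg=6
step 10: T1 CAS ⇒ ok; ctr=7 reg=6
step 11: T0 CAS ⇒ retry; ctr=7 reg=5
step 12: T0 LOAD ⇒ load; ctr=7 reg=7
step 13: T2 CAS ⇒ retry; ctr=7 reg=5
step 14: T0 CAS ⇒ ok; ctr=8 reg=7
step 15: T1 LOAD ⇒ load; ctr=8 reg=8
step 16: T1 CAS ⇒ ok; ctr=9 reg=8
step 17: T1 LOAD ⇒ load; ctr=9 reg=9
step 18: T1 CAS ⇒ ok; ctr=10 reg=9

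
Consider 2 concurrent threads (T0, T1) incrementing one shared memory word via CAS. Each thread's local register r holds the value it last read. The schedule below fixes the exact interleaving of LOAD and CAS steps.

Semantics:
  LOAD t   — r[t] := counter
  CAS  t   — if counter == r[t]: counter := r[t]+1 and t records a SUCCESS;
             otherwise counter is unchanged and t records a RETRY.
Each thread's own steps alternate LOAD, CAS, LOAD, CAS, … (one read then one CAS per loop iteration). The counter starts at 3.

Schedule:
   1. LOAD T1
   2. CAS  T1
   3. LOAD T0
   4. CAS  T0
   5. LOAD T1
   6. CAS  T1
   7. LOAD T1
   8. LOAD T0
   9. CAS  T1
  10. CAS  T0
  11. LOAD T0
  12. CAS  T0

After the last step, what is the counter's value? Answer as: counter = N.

counter = 8

T1 LOAD — after: cnt=3, r=3 — load
T1 CAS — after: cnt=4, r=3 — ok
T0 LOAD — after: cnt=4, r=4 — load
T0 CAS — after: cnt=5, r=4 — ok
T1 LOAD — after: cnt=5, r=5 — load
T1 CAS — after: cnt=6, r=5 — ok
T1 LOAD — after: cnt=6, r=6 — load
T0 LOAD — after: cnt=6, r=6 — load
T1 CAS — after: cnt=7, r=6 — ok
T0 CAS — after: cnt=7, r=6 — retry
T0 LOAD — after: cnt=7, r=7 — load
T0 CAS — after: cnt=8, r=7 — ok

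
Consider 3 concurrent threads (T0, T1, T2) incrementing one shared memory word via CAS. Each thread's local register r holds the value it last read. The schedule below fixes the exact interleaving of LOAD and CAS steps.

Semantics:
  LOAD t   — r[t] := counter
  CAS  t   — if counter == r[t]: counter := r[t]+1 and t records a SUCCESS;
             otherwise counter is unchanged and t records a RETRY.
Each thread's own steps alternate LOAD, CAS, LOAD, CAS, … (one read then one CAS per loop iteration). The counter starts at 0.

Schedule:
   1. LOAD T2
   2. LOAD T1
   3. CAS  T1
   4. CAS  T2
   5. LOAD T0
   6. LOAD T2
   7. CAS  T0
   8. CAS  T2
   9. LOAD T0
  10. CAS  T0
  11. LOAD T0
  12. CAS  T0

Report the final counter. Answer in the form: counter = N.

1. LOAD T2 → mem=0 r[T2]=0 [LOAD]
2. LOAD T1 → mem=0 r[T1]=0 [LOAD]
3. CAS T1 → mem=1 r[T1]=0 [OK]
4. CAS T2 → mem=1 r[T2]=0 [RETRY]
5. LOAD T0 → mem=1 r[T0]=1 [LOAD]
6. LOAD T2 → mem=1 r[T2]=1 [LOAD]
7. CAS T0 → mem=2 r[T0]=1 [OK]
8. CAS T2 → mem=2 r[T2]=1 [RETRY]
9. LOAD T0 → mem=2 r[T0]=2 [LOAD]
10. CAS T0 → mem=3 r[T0]=2 [OK]
11. LOAD T0 → mem=3 r[T0]=3 [LOAD]
12. CAS T0 → mem=4 r[T0]=3 [OK]

counter = 4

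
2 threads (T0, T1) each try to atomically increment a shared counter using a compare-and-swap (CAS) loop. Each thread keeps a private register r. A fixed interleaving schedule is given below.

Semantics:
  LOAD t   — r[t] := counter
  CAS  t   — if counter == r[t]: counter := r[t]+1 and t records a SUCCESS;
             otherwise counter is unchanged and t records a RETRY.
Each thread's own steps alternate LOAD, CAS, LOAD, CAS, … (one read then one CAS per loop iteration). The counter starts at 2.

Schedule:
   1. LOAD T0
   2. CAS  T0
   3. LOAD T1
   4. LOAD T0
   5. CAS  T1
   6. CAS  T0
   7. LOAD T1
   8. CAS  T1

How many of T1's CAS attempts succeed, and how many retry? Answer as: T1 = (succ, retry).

[1] T0.load  rd  (counter 2, T0.r 2)
[2] T0.cas  hit  (counter 3, T0.r 2)
[3] T1.load  rd  (counter 3, T1.r 3)
[4] T0.load  rd  (counter 3, T0.r 3)
[5] T1.cas  hit  (counter 4, T1.r 3)
[6] T0.cas  miss  (counter 4, T0.r 3)
[7] T1.load  rd  (counter 4, T1.r 4)
[8] T1.cas  hit  (counter 5, T1.r 4)

T1 = (2, 0)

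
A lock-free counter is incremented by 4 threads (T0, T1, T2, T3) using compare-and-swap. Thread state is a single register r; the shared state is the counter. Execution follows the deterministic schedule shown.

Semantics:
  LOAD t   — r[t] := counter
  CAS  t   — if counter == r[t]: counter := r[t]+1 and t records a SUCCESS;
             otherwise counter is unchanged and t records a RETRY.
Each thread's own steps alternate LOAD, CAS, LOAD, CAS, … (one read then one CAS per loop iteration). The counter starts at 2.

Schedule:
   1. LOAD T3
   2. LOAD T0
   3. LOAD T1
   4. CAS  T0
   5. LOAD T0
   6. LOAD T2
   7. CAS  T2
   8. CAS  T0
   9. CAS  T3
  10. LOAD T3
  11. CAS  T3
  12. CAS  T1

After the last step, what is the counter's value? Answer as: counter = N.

counter = 5

step 1: T3 LOAD ⇒ load; ctr=2 reg=2
step 2: T0 LOAD ⇒ load; ctr=2 reg=2
step 3: T1 LOAD ⇒ load; ctr=2 reg=2
step 4: T0 CAS ⇒ ok; ctr=3 reg=2
step 5: T0 LOAD ⇒ load; ctr=3 reg=3
step 6: T2 LOAD ⇒ load; ctr=3 reg=3
step 7: T2 CAS ⇒ ok; ctr=4 reg=3
step 8: T0 CAS ⇒ retry; ctr=4 reg=3
step 9: T3 CAS ⇒ retry; ctr=4 reg=2
step 10: T3 LOAD ⇒ load; ctr=4 reg=4
step 11: T3 CAS ⇒ ok; ctr=5 reg=4
step 12: T1 CAS ⇒ retry; ctr=5 reg=2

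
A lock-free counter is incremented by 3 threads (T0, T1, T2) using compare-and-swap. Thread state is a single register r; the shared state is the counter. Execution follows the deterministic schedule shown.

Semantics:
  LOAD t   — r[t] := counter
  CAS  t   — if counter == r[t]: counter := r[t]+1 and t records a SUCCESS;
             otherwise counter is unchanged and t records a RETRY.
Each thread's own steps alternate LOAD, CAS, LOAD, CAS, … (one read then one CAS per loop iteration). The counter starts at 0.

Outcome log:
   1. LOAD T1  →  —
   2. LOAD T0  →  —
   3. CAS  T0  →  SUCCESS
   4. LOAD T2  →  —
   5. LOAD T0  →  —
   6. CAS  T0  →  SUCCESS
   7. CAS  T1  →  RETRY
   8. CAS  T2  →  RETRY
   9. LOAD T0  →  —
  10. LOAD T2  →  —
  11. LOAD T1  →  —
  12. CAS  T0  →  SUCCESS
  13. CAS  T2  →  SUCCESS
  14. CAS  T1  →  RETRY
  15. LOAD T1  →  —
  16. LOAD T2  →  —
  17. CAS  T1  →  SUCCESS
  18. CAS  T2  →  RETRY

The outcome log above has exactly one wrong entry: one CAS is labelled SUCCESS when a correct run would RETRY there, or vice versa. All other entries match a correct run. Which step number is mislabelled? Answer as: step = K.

Re-executing:
T1 LOAD — after: cnt=0, r=0 — load
T0 LOAD — after: cnt=0, r=0 — load
T0 CAS — after: cnt=1, r=0 — ok
T2 LOAD — after: cnt=1, r=1 — load
T0 LOAD — after: cnt=1, r=1 — load
T0 CAS — after: cnt=2, r=1 — ok
T1 CAS — after: cnt=2, r=0 — retry
T2 CAS — after: cnt=2, r=1 — retry
T0 LOAD — after: cnt=2, r=2 — load
T2 LOAD — after: cnt=2, r=2 — load
T1 LOAD — after: cnt=2, r=2 — load
T0 CAS — after: cnt=3, r=2 — ok
T2 CAS — after: cnt=3, r=2 — retry
T1 CAS — after: cnt=3, r=2 — retry
T1 LOAD — after: cnt=3, r=3 — load
T2 LOAD — after: cnt=3, r=3 — load
T1 CAS — after: cnt=4, r=3 — ok
T2 CAS — after: cnt=4, r=3 — retry
Log disagrees first at step 13.

step = 13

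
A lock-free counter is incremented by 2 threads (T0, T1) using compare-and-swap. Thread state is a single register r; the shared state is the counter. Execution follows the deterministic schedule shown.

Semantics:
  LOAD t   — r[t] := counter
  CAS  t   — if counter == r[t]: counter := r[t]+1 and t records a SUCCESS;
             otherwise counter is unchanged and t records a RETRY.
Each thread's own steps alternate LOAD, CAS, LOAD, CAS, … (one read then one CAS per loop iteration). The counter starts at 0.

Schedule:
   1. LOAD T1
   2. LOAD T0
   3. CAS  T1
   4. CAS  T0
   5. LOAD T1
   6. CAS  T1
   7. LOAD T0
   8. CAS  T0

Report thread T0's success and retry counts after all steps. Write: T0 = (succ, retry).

T1 LOAD — after: cnt=0, r=0 — load
T0 LOAD — after: cnt=0, r=0 — load
T1 CAS — after: cnt=1, r=0 — ok
T0 CAS — after: cnt=1, r=0 — retry
T1 LOAD — after: cnt=1, r=1 — load
T1 CAS — after: cnt=2, r=1 — ok
T0 LOAD — after: cnt=2, r=2 — load
T0 CAS — after: cnt=3, r=2 — ok

T0 = (1, 1)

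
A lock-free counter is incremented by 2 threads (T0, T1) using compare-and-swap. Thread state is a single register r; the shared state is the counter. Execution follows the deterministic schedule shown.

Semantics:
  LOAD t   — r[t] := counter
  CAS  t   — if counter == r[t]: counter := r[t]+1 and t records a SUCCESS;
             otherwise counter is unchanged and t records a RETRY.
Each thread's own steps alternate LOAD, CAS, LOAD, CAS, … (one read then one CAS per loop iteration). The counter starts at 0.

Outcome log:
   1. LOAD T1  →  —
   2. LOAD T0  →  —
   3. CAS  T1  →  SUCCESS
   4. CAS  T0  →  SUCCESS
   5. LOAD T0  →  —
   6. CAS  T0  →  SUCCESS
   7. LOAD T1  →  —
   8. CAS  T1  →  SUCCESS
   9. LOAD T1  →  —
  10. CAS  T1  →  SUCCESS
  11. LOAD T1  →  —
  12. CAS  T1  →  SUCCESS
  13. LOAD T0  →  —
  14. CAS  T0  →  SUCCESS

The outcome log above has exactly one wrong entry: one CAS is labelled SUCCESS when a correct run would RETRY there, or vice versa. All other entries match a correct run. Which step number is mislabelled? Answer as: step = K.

Re-executing:
T1 LOAD — after: cnt=0, r=0 — load
T0 LOAD — after: cnt=0, r=0 — load
T1 CAS — after: cnt=1, r=0 — ok
T0 CAS — after: cnt=1, r=0 — retry
T0 LOAD — after: cnt=1, r=1 — load
T0 CAS — after: cnt=2, r=1 — ok
T1 LOAD — after: cnt=2, r=2 — load
T1 CAS — after: cnt=3, r=2 — ok
T1 LOAD — after: cnt=3, r=3 — load
T1 CAS — after: cnt=4, r=3 — ok
T1 LOAD — after: cnt=4, r=4 — load
T1 CAS — after: cnt=5, r=4 — ok
T0 LOAD — after: cnt=5, r=5 — load
T0 CAS — after: cnt=6, r=5 — ok
Mismatch at 4.

step = 4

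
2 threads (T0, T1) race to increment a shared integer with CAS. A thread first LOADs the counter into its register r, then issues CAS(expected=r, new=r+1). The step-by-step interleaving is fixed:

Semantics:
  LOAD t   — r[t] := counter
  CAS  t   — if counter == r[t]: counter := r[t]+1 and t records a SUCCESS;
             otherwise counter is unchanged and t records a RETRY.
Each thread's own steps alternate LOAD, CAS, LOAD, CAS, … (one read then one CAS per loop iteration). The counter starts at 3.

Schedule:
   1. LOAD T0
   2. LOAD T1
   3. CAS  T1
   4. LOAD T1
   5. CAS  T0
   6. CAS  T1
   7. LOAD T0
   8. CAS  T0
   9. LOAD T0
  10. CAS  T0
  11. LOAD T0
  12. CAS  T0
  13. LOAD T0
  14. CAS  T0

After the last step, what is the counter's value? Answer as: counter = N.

counter = 9

[1] T0.load  rd  (counter 3, T0.r 3)
[2] T1.load  rd  (counter 3, T1.r 3)
[3] T1.cas  hit  (counter 4, T1.r 3)
[4] T1.load  rd  (counter 4, T1.r 4)
[5] T0.cas  miss  (counter 4, T0.r 3)
[6] T1.cas  hit  (counter 5, T1.r 4)
[7] T0.load  rd  (counter 5, T0.r 5)
[8] T0.cas  hit  (counter 6, T0.r 5)
[9] T0.load  rd  (counter 6, T0.r 6)
[10] T0.cas  hit  (counter 7, T0.r 6)
[11] T0.load  rd  (counter 7, T0.r 7)
[12] T0.cas  hit  (counter 8, T0.r 7)
[13] T0.load  rd  (counter 8, T0.r 8)
[14] T0.cas  hit  (counter 9, T0.r 8)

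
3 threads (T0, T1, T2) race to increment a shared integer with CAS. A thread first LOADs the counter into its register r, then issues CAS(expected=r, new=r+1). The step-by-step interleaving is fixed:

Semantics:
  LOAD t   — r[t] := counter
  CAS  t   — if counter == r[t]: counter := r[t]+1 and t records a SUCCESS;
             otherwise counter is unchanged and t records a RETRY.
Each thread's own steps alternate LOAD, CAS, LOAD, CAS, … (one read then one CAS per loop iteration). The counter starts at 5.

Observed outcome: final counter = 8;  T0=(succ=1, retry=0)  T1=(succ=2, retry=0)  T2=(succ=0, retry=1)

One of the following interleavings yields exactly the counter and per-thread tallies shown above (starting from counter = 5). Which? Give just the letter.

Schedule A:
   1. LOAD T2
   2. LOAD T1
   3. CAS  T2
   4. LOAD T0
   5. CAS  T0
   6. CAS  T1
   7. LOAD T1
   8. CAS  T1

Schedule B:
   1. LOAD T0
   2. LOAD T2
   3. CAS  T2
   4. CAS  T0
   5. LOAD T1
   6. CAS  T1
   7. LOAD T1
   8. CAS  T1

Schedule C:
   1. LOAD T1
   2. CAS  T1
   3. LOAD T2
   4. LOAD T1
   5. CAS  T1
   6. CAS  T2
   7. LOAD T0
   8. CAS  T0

C

Run C:
T1 LOAD — after: cnt=5, r=5 — load
T1 CAS — after: cnt=6, r=5 — ok
T2 LOAD — after: cnt=6, r=6 — load
T1 LOAD — after: cnt=6, r=6 — load
T1 CAS — after: cnt=7, r=6 — ok
T2 CAS — after: cnt=7, r=6 — retry
T0 LOAD — after: cnt=7, r=7 — load
T0 CAS — after: cnt=8, r=7 — ok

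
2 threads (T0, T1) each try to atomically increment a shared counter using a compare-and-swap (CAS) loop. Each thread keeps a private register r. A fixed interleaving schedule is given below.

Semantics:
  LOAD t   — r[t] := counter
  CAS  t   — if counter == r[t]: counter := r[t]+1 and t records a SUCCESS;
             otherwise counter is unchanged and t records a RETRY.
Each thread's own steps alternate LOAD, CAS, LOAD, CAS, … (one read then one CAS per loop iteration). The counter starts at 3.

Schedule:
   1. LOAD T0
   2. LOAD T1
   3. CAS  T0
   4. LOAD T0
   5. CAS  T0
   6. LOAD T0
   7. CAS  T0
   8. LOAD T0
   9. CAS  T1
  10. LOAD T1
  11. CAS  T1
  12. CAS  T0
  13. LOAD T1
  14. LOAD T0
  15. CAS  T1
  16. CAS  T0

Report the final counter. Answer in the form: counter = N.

counter = 8

[1] T0.load  rd  (counter 3, T0.r 3)
[2] T1.load  rd  (counter 3, T1.r 3)
[3] T0.cas  hit  (counter 4, T0.r 3)
[4] T0.load  rd  (counter 4, T0.r 4)
[5] T0.cas  hit  (counter 5, T0.r 4)
[6] T0.load  rd  (counter 5, T0.r 5)
[7] T0.cas  hit  (counter 6, T0.r 5)
[8] T0.load  rd  (counter 6, T0.r 6)
[9] T1.cas  miss  (counter 6, T1.r 3)
[10] T1.load  rd  (counter 6, T1.r 6)
[11] T1.cas  hit  (counter 7, T1.r 6)
[12] T0.cas  miss  (counter 7, T0.r 6)
[13] T1.load  rd  (counter 7, T1.r 7)
[14] T0.load  rd  (counter 7, T0.r 7)
[15] T1.cas  hit  (counter 8, T1.r 7)
[16] T0.cas  miss  (counter 8, T0.r 7)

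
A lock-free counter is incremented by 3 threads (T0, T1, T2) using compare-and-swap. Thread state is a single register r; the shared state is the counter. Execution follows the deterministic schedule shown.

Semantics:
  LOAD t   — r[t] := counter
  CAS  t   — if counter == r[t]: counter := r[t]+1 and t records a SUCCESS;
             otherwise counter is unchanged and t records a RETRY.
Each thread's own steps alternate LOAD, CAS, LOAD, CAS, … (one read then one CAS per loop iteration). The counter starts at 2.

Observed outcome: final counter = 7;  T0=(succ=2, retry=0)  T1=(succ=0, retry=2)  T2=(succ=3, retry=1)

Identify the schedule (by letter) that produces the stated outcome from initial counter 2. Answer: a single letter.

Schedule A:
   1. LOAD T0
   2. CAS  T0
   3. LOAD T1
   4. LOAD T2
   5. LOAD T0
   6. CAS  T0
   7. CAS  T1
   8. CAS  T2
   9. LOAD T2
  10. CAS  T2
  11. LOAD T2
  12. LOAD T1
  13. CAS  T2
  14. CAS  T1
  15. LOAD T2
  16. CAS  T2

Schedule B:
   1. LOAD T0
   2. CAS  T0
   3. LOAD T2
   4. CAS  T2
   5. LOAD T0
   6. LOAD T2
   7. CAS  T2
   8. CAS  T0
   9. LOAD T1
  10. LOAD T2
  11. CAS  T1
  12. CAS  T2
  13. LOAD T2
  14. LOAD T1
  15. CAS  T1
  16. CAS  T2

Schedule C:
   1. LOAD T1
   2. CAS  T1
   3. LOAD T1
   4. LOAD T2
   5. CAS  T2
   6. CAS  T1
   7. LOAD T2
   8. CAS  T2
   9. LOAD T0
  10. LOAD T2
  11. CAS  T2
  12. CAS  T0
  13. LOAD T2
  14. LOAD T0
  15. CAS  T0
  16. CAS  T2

Simulating candidate A:
#1 T0 reads 2
#2 T0 CAS(2→3) writes; counter now 3
#3 T1 reads 3
#4 T2 reads 3
#5 T0 reads 3
#6 T0 CAS(3→4) writes; counter now 4
#7 T1 CAS(3→4) fails; counter now 4
#8 T2 CAS(3→4) fails; counter now 4
#9 T2 reads 4
#10 T2 CAS(4→5) writes; counter now 5
#11 T2 reads 5
#12 T1 reads 5
#13 T2 CAS(5→6) writes; counter now 6
#14 T1 CAS(5→6) fails; counter now 6
#15 T2 reads 6
#16 T2 CAS(6→7) writes; counter now 7

A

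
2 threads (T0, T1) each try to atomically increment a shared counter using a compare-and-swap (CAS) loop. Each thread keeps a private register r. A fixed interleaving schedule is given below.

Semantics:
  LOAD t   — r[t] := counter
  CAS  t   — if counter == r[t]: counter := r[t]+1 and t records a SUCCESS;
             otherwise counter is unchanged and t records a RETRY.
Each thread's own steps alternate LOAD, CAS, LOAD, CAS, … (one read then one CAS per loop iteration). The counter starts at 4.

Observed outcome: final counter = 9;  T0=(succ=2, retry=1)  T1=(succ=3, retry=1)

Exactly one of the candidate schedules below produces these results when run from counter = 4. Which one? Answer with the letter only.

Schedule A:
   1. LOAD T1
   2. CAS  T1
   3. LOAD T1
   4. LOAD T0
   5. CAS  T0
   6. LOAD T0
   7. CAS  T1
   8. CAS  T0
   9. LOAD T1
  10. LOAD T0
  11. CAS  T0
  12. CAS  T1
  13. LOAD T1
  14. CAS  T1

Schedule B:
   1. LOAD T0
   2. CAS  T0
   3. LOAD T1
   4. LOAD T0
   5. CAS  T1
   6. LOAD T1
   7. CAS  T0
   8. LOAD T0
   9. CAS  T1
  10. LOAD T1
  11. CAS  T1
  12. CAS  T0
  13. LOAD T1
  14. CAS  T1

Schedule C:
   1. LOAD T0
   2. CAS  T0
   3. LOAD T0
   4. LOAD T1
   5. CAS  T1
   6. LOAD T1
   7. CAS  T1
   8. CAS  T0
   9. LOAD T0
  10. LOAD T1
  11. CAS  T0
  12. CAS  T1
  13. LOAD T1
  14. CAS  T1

C

Tracing schedule C:
T0 LOAD — after: cnt=4, r=4 — load
T0 CAS — after: cnt=5, r=4 — ok
T0 LOAD — after: cnt=5, r=5 — load
T1 LOAD — after: cnt=5, r=5 — load
T1 CAS — after: cnt=6, r=5 — ok
T1 LOAD — after: cnt=6, r=6 — load
T1 CAS — after: cnt=7, r=6 — ok
T0 CAS — after: cnt=7, r=5 — retry
T0 LOAD — after: cnt=7, r=7 — load
T1 LOAD — after: cnt=7, r=7 — load
T0 CAS — after: cnt=8, r=7 — ok
T1 CAS — after: cnt=8, r=7 — retry
T1 LOAD — after: cnt=8, r=8 — load
T1 CAS — after: cnt=9, r=8 — ok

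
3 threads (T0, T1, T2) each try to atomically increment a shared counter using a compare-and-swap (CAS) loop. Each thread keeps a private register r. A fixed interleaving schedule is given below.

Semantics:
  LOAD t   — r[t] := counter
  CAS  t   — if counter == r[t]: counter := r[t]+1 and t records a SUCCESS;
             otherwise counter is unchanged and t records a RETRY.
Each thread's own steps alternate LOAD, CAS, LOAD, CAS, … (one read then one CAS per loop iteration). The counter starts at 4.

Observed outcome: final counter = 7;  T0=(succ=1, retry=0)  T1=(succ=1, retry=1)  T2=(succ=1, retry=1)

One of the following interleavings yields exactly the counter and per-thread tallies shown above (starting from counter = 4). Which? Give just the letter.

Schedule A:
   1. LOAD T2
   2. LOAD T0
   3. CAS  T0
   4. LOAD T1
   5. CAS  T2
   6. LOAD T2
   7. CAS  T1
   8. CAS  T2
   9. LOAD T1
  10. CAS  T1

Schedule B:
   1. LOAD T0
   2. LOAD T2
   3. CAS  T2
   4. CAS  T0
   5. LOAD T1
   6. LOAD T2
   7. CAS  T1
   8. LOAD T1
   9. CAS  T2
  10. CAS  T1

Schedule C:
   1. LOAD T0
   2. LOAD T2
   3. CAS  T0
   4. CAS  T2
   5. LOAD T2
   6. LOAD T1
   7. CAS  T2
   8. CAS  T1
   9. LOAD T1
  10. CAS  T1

Simulating candidate C:
[1] T0.load  rd  (counter 4, T0.r 4)
[2] T2.load  rd  (counter 4, T2.r 4)
[3] T0.cas  hit  (counter 5, T0.r 4)
[4] T2.cas  miss  (counter 5, T2.r 4)
[5] T2.load  rd  (counter 5, T2.r 5)
[6] T1.load  rd  (counter 5, T1.r 5)
[7] T2.cas  hit  (counter 6, T2.r 5)
[8] T1.cas  miss  (counter 6, T1.r 5)
[9] T1.load  rd  (counter 6, T1.r 6)
[10] T1.cas  hit  (counter 7, T1.r 6)

C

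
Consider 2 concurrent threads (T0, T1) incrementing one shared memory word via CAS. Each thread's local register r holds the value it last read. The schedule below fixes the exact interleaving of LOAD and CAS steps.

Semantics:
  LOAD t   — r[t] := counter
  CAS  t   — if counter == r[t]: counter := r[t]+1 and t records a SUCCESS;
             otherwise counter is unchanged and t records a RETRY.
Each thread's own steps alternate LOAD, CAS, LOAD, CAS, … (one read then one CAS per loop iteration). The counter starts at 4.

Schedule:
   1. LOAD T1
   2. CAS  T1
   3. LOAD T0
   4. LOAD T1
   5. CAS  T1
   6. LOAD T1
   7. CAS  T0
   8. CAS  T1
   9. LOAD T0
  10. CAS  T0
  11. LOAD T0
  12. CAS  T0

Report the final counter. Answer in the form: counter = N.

counter = 9

T1 LOAD — after: cnt=4, r=4 — load
T1 CAS — after: cnt=5, r=4 — ok
T0 LOAD — after: cnt=5, r=5 — load
T1 LOAD — after: cnt=5, r=5 — load
T1 CAS — after: cnt=6, r=5 — ok
T1 LOAD — after: cnt=6, r=6 — load
T0 CAS — after: cnt=6, r=5 — retry
T1 CAS — after: cnt=7, r=6 — ok
T0 LOAD — after: cnt=7, r=7 — load
T0 CAS — after: cnt=8, r=7 — ok
T0 LOAD — after: cnt=8, r=8 — load
T0 CAS — after: cnt=9, r=8 — ok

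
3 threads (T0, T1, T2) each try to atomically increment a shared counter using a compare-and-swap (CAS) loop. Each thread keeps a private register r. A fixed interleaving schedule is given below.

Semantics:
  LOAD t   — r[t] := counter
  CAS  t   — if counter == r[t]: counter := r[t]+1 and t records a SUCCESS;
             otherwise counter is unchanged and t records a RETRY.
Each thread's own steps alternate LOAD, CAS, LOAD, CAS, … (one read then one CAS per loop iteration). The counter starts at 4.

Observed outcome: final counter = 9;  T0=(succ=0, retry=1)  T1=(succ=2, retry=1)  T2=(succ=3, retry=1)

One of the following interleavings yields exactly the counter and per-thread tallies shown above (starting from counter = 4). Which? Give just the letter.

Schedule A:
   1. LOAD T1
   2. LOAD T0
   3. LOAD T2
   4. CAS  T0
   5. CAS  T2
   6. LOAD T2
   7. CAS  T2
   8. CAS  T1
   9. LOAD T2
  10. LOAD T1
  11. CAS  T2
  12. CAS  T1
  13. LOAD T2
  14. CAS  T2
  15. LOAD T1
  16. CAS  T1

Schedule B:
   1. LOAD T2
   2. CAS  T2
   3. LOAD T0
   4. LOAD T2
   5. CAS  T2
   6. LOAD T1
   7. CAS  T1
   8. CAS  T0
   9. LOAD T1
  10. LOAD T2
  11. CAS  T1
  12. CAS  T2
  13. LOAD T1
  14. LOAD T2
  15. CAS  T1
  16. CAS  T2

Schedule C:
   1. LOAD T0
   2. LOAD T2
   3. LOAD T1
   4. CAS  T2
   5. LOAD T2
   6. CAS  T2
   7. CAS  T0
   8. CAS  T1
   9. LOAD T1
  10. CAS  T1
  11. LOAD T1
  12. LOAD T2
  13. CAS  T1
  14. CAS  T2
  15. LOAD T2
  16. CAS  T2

Simulating candidate C:
1. LOAD T0 → mem=4 r[T0]=4 [LOAD]
2. LOAD T2 → mem=4 r[T2]=4 [LOAD]
3. LOAD T1 → mem=4 r[T1]=4 [LOAD]
4. CAS T2 → mem=5 r[T2]=4 [OK]
5. LOAD T2 → mem=5 r[T2]=5 [LOAD]
6. CAS T2 → mem=6 r[T2]=5 [OK]
7. CAS T0 → mem=6 r[T0]=4 [RETRY]
8. CAS T1 → mem=6 r[T1]=4 [RETRY]
9. LOAD T1 → mem=6 r[T1]=6 [LOAD]
10. CAS T1 → mem=7 r[T1]=6 [OK]
11. LOAD T1 → mem=7 r[T1]=7 [LOAD]
12. LOAD T2 → mem=7 r[T2]=7 [LOAD]
13. CAS T1 → mem=8 r[T1]=7 [OK]
14. CAS T2 → mem=8 r[T2]=7 [RETRY]
15. LOAD T2 → mem=8 r[T2]=8 [LOAD]
16. CAS T2 → mem=9 r[T2]=8 [OK]

C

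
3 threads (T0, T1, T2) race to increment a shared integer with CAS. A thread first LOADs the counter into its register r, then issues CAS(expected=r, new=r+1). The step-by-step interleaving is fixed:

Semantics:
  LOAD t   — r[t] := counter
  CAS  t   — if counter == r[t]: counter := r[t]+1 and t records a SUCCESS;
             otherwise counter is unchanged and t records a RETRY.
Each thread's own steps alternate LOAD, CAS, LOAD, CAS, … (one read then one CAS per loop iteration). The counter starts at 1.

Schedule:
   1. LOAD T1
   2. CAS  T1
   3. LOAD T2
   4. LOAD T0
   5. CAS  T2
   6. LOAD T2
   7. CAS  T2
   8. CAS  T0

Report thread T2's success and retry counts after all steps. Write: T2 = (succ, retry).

   1) LOAD T1:  M=1  r_T1=1
   2) CAS  T1:  M=2  r_T1=1 ✓
   3) LOAD T2:  M=2  r_T2=2
   4) LOAD T0:  M=2  r_T0=2
   5) CAS  T2:  M=3  r_T2=2 ✓
   6) LOAD T2:  M=3  r_T2=3
   7) CAS  T2:  M=4  r_T2=3 ✓
   8) CAS  T0:  M=4  r_T0=2 ✗

T2 = (2, 0)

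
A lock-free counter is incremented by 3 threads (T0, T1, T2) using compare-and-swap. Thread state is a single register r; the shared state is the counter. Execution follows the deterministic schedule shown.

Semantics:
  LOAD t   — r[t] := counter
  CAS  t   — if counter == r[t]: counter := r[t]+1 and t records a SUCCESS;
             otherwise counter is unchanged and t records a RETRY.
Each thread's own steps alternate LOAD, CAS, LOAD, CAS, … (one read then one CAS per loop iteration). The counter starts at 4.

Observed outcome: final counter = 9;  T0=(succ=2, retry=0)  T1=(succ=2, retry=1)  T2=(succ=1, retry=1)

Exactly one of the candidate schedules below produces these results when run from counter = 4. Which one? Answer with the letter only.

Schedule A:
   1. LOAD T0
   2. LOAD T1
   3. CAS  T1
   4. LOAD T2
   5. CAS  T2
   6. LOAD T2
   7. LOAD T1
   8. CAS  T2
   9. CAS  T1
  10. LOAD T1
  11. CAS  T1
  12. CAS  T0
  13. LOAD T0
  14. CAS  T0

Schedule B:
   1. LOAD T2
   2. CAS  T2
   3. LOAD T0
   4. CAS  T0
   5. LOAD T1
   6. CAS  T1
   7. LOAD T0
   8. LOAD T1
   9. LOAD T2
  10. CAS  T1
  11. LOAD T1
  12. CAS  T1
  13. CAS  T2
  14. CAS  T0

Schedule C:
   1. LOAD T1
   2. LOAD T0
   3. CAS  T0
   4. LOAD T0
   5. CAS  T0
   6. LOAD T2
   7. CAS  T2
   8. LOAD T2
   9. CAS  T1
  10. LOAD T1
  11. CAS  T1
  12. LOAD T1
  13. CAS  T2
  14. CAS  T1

C

Simulating candidate C:
#1 T1 reads 4
#2 T0 reads 4
#3 T0 CAS(4→5) writes; counter now 5
#4 T0 reads 5
#5 T0 CAS(5→6) writes; counter now 6
#6 T2 reads 6
#7 T2 CAS(6→7) writes; counter now 7
#8 T2 reads 7
#9 T1 CAS(4→5) fails; counter now 7
#10 T1 reads 7
#11 T1 CAS(7→8) writes; counter now 8
#12 T1 reads 8
#13 T2 CAS(7→8) fails; counter now 8
#14 T1 CAS(8→9) writes; counter now 9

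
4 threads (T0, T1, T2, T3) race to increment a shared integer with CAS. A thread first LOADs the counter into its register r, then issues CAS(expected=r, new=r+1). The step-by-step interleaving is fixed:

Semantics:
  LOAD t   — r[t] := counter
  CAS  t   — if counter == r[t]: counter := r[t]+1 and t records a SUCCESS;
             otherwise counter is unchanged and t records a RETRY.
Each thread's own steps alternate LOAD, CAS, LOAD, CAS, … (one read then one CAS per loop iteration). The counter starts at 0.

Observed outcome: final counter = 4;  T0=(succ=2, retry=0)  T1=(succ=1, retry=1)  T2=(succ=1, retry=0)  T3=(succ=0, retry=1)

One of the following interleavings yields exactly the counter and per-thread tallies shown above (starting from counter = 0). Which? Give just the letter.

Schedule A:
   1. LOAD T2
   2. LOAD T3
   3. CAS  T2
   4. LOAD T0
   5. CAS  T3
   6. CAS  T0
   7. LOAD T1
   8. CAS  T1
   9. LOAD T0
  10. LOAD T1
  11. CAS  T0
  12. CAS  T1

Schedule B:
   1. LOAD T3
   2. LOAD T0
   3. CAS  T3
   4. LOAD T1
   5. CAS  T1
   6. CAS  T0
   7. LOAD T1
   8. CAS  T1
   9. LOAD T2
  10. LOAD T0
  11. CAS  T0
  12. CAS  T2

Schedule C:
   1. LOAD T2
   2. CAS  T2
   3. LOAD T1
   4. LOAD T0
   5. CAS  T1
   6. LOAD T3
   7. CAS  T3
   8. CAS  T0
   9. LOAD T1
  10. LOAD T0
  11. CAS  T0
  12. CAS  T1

Run A:
[1] T2.load  rd  (counter 0, T2.r 0)
[2] T3.load  rd  (counter 0, T3.r 0)
[3] T2.cas  hit  (counter 1, T2.r 0)
[4] T0.load  rd  (counter 1, T0.r 1)
[5] T3.cas  miss  (counter 1, T3.r 0)
[6] T0.cas  hit  (counter 2, T0.r 1)
[7] T1.load  rd  (counter 2, T1.r 2)
[8] T1.cas  hit  (counter 3, T1.r 2)
[9] T0.load  rd  (counter 3, T0.r 3)
[10] T1.load  rd  (counter 3, T1.r 3)
[11] T0.cas  hit  (counter 4, T0.r 3)
[12] T1.cas  miss  (counter 4, T1.r 3)

A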